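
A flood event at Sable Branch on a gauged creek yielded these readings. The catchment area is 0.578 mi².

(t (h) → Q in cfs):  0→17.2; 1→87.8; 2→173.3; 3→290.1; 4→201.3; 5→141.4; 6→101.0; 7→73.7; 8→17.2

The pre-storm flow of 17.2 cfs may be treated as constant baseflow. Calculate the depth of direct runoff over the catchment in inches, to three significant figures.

d ≈ 2.54 in

Direct runoff: 0.0, 70.6, 156.1, 272.9, 184.1, 124.2, 83.8, 56.5, 0.0 cfs; ΣQ_DR = 948.2 cfs.
V = ΣQ_DR · Δt = 948.2 × 3600 s = 3.414 × 10^6 ft³.
Over A = 0.578 mi², depth = V / A = 2.54 in.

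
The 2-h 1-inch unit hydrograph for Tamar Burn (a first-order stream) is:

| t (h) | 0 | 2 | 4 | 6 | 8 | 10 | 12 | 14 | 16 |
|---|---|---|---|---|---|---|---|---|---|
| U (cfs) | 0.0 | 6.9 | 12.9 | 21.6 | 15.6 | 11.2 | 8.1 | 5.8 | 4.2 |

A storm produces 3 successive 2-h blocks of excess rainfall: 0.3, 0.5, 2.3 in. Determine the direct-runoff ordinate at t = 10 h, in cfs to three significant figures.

Q ≈ 60.8 cfs

By discrete convolution, Q_j = Σ (P_i / 1 in) · U_{j−i}.
At t = 10 h (j=5): Q = (0.3/1)·11.2 + (0.5/1)·15.6 + (2.3/1)·21.6 = 60.8 cfs.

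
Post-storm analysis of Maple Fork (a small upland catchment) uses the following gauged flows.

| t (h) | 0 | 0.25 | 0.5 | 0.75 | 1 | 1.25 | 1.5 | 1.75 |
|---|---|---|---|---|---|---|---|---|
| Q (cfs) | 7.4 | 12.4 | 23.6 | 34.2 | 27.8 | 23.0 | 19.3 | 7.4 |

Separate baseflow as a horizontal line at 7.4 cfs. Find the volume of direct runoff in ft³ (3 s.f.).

V ≈ 86300 ft³

Direct-runoff ordinates (Q − Q_b): 0.0, 5.0, 16.2, 26.8, 20.4, 15.6, 11.9, 0.0 cfs.
ΣQ_DR = 95.90 cfs.
With Δt = 0.25 h = 900 s, V = ΣQ_DR · Δt = 95.90 × 900 = 86300 ft³.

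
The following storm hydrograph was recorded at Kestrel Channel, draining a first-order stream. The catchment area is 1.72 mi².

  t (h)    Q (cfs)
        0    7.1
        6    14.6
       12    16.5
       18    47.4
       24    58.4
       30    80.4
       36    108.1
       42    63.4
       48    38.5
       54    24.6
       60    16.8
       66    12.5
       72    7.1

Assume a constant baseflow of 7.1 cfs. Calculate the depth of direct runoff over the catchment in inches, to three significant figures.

Direct runoff: 0.0, 7.5, 9.4, 40.3, 51.3, 73.3, 101.0, 56.3, 31.4, 17.5, 9.7, 5.4, 0.0 cfs; ΣQ_DR = 403.1 cfs.
V = ΣQ_DR · Δt = 403.1 × 21600 s = 8.707 × 10^6 ft³.
Over A = 1.72 mi², depth = V / A = 2.18 in.

d ≈ 2.18 in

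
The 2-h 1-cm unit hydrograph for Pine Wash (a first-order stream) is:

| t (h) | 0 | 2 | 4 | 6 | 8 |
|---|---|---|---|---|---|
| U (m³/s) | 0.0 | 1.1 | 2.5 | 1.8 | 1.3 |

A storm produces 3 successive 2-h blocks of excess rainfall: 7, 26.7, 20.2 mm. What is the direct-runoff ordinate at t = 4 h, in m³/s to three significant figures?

Q ≈ 4.69 m³/s

By discrete convolution, Q_j = Σ (P_i / 10 mm) · U_{j−i}.
At t = 4 h (j=2): Q = (7/10)·2.5 + (26.7/10)·1.1 + (20.2/10)·0.0 = 4.69 m³/s.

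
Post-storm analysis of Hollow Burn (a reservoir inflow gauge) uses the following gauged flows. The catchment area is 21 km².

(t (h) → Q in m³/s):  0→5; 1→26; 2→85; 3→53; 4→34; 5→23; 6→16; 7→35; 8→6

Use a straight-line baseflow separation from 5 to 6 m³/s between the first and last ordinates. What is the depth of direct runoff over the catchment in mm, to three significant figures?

d ≈ 40.0 mm

Direct runoff: 0.00, 20.88, 79.75, 47.62, 28.50, 17.38, 10.25, 29.12, 0.00 m³/s; ΣQ_DR = 233.5 m³/s.
V = ΣQ_DR · Δt = 233.5 × 3600 s = 8.406 × 10^5 m³.
Over A = 21 km², depth = V / A = 40.0 mm.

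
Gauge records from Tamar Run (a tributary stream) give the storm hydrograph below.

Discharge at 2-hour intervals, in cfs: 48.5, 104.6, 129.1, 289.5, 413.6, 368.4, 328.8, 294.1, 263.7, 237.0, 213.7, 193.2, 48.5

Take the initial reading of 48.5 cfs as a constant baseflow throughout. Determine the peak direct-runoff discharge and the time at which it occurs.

Subtracting baseflow gives direct-runoff ordinates: 0.0, 56.1, 80.6, 241.0, 365.1, 319.9, 280.3, 245.6, 215.2, 188.5, 165.2, 144.7, 0.0 cfs.
The maximum is 365.1 cfs, occurring at the reading for t = 8 h.

Q_p = 365.1 cfs at t = 8 h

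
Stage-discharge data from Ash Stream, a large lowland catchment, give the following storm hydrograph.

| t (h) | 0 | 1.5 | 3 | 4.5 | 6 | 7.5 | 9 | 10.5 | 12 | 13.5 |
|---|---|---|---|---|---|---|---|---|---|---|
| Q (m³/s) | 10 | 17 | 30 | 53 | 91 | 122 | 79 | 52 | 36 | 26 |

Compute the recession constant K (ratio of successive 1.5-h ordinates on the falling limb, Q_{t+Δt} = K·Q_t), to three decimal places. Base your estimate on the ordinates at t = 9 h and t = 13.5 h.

Using the recession-limb readings at t = 9 h and t = 13.5 h: Q falls from 79 to 26 m³/s over 3 intervals.
K = (Q₂/Q₁)^(1/3) = (26/79)^(1/3) = 0.690.

K ≈ 0.690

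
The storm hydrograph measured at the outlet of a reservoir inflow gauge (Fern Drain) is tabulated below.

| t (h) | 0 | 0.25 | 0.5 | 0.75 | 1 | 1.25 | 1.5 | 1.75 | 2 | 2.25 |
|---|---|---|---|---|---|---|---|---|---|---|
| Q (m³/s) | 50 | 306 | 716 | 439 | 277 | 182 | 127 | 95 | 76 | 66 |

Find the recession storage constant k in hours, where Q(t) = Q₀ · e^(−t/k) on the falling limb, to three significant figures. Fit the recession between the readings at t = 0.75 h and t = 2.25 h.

k ≈ 0.792 h

On the falling limb, Q drops from 439 to 66 m³/s between t = 0.75 h and t = 2.25 h (Δt = 1.5 h).
k = −Δt / ln(Q₂/Q₁) = −1.5 / ln(66/439) = 0.792 h.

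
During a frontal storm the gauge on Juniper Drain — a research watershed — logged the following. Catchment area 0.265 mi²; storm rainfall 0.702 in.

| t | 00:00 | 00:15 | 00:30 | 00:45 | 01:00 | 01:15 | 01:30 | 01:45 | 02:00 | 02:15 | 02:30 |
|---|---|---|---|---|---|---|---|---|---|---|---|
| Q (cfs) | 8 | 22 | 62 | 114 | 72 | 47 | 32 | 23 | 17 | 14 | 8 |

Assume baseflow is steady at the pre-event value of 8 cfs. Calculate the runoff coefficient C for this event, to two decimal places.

C ≈ 0.69

ΣQ_DR = 331.0 cfs; V = ΣQ_DR·Δt = 2.979 × 10^5 ft³.
Runoff depth d = V / A = 0.4839 in.
C = d / P = 0.4839 / 0.702 = 0.69.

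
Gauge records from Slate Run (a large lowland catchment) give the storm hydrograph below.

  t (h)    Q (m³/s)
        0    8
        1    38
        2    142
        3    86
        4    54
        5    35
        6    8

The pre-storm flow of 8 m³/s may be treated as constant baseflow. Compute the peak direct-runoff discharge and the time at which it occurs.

Subtracting baseflow gives direct-runoff ordinates: 0.0, 30.0, 134.0, 78.0, 46.0, 27.0, 0.0 m³/s.
The maximum is 134.0 m³/s, occurring at the reading for t = 2 h.

Q_p = 134.0 m³/s at t = 2 h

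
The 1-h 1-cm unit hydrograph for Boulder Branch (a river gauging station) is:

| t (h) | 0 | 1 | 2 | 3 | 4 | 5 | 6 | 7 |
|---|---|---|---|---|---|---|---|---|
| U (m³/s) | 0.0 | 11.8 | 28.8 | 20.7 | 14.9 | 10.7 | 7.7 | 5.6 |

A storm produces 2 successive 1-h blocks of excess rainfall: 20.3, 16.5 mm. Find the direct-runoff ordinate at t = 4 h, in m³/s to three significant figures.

By discrete convolution, Q_j = Σ (P_i / 10 mm) · U_{j−i}.
At t = 4 h (j=4): Q = (20.3/10)·14.9 + (16.5/10)·20.7 = 64.4 m³/s.

Q ≈ 64.4 m³/s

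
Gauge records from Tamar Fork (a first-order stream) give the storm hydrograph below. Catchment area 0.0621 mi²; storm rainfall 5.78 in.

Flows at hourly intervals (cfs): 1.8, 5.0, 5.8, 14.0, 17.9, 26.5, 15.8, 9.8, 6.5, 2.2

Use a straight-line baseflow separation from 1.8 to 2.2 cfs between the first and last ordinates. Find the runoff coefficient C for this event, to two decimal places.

C ≈ 0.37

ΣQ_DR = 85.30 cfs; V = ΣQ_DR·Δt = 3.071 × 10^5 ft³.
Runoff depth d = V / A = 2.128 in.
C = d / P = 2.128 / 5.78 = 0.37.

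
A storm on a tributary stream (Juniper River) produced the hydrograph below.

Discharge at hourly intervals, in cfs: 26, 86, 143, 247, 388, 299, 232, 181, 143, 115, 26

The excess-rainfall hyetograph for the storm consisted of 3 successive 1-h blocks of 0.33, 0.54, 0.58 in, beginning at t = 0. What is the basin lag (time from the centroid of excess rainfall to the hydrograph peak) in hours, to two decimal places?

t_L ≈ 2.33 h

Centroid of excess rainfall: t_c = Σ P_i·t̄_i / ΣP_i = 1.6724 h (block centres at 0.5, 1.5, 2.5 h).
Hydrograph peak occurs at t = 4 h, so basin lag t_L = 4 − 1.6724 = 2.33 h.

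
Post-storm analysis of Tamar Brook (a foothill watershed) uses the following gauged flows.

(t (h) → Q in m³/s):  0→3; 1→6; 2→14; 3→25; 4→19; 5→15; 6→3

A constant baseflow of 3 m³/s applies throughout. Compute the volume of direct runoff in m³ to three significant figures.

V ≈ 2.30 × 10^5 m³

Direct-runoff ordinates (Q − Q_b): 0.0, 3.0, 11.0, 22.0, 16.0, 12.0, 0.0 m³/s.
ΣQ_DR = 64.00 m³/s.
With Δt = 1 h = 3600 s, V = ΣQ_DR · Δt = 64.00 × 3600 = 2.30 × 10^5 m³.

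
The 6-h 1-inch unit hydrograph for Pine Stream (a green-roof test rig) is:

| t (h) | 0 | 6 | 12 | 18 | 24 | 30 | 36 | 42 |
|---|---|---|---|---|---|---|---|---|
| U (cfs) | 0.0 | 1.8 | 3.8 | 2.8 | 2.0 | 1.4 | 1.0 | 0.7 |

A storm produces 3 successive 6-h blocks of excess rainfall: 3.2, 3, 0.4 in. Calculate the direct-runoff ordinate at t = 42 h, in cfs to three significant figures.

Q ≈ 5.80 cfs

By discrete convolution, Q_j = Σ (P_i / 1 in) · U_{j−i}.
At t = 42 h (j=7): Q = (3.2/1)·0.7 + (3/1)·1.0 + (0.4/1)·1.4 = 5.80 cfs.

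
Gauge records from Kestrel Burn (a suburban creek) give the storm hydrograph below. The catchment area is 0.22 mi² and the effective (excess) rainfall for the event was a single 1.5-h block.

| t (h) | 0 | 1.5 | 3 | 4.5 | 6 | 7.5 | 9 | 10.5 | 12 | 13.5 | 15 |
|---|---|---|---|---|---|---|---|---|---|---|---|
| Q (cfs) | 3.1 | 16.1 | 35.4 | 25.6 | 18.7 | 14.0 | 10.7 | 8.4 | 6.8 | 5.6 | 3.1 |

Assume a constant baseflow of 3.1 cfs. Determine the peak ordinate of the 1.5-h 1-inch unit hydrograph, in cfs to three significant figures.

U_p ≈ 27.0 cfs

Direct runoff: 0.0, 13.0, 32.3, 22.5, 15.6, 10.9, 7.6, 5.3, 3.7, 2.5, 0.0 cfs; ΣQ_DR = 113.4 cfs, peak = 32.3 cfs.
Runoff depth d = ΣQ_DR·Δt / A = 113.4 × 5400 / (0.22 mi²) = 1.198 in.
The 1-inch UH is the DRH scaled by (1 in)/d, so U_p = 32.3 × 1/1.198 = 27.0 cfs.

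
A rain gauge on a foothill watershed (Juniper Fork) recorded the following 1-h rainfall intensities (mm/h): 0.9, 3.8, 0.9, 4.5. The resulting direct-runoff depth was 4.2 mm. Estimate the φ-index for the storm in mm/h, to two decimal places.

Only the 2 blocks with intensity above φ contribute runoff: 3.8, 4.5 mm/h.
Σ(I−φ)·Δt = d  ⇒  (3.8+4.5 − 2φ)·1 = 4.2
φ = (8.300 − 4.2/1) / 2 = 2.05 mm/h.

φ ≈ 2.05 mm/h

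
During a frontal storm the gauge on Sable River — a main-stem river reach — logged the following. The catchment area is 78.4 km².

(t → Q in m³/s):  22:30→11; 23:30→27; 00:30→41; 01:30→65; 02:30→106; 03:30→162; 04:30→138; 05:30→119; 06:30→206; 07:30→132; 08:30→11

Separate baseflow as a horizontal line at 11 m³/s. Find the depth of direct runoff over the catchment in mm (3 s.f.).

d ≈ 41.2 mm

Direct runoff: 0.0, 16.0, 30.0, 54.0, 95.0, 151.0, 127.0, 108.0, 195.0, 121.0, 0.0 m³/s; ΣQ_DR = 897.0 m³/s.
V = ΣQ_DR · Δt = 897.0 × 3600 s = 3.229 × 10^6 m³.
Over A = 78.4 km², depth = V / A = 41.2 mm.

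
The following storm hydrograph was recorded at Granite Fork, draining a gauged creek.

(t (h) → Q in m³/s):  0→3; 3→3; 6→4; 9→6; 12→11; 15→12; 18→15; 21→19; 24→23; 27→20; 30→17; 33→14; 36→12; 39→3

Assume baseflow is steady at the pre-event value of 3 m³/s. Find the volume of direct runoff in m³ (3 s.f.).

Direct-runoff ordinates (Q − Q_b): 0.0, 0.0, 1.0, 3.0, 8.0, 9.0, 12.0, 16.0, 20.0, 17.0, 14.0, 11.0, 9.0, 0.0 m³/s.
ΣQ_DR = 120.0 m³/s.
With Δt = 3 h = 10800 s, V = ΣQ_DR · Δt = 120.0 × 10800 = 1.30 × 10^6 m³.

V ≈ 1.30 × 10^6 m³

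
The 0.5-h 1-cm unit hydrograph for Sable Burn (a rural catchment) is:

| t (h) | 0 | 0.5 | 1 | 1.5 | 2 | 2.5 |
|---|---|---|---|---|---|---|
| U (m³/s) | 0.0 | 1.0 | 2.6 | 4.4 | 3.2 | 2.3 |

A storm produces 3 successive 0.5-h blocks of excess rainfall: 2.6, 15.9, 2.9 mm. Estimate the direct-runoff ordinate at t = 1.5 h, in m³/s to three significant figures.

Q ≈ 5.57 m³/s

By discrete convolution, Q_j = Σ (P_i / 10 mm) · U_{j−i}.
At t = 1.5 h (j=3): Q = (2.6/10)·4.4 + (15.9/10)·2.6 + (2.9/10)·1.0 = 5.57 m³/s.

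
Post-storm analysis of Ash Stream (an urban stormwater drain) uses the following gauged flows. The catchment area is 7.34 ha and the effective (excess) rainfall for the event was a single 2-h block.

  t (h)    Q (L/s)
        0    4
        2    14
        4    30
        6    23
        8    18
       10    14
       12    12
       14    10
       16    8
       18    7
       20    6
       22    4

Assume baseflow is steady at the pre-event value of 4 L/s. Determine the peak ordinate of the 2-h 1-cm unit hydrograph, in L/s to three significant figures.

U_p ≈ 26.0 L/s

Direct runoff: 0.0, 10.0, 26.0, 19.0, 14.0, 10.0, 8.0, 6.0, 4.0, 3.0, 2.0, 0.0 L/s; ΣQ_DR = 102.0 L/s, peak = 26.0 L/s.
Runoff depth d = ΣQ_DR·Δt / A = 102.0 × 7200 / (7.34 ha) = 10.01 mm.
The 1-cm UH is the DRH scaled by (10 mm)/d, so U_p = 26.0 × 10/10.01 = 26.0 L/s.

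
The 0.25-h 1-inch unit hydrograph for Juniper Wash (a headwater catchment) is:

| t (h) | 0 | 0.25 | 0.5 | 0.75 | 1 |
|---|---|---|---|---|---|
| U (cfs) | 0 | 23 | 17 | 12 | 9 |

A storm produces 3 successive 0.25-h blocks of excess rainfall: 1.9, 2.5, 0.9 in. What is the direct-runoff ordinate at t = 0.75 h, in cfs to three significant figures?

Q ≈ 86.0 cfs

By discrete convolution, Q_j = Σ (P_i / 1 in) · U_{j−i}.
At t = 0.75 h (j=3): Q = (1.9/1)·12 + (2.5/1)·17 + (0.9/1)·23 = 86.0 cfs.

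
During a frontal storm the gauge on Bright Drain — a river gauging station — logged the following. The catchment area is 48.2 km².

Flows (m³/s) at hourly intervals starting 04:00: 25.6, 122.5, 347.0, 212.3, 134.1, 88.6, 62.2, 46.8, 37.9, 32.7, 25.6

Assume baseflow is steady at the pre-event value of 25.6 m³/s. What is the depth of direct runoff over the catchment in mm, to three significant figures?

Direct runoff: 0.0, 96.9, 321.4, 186.7, 108.5, 63.0, 36.6, 21.2, 12.3, 7.1, 0.0 m³/s; ΣQ_DR = 853.7 m³/s.
V = ΣQ_DR · Δt = 853.7 × 3600 s = 3.073 × 10^6 m³.
Over A = 48.2 km², depth = V / A = 63.8 mm.

d ≈ 63.8 mm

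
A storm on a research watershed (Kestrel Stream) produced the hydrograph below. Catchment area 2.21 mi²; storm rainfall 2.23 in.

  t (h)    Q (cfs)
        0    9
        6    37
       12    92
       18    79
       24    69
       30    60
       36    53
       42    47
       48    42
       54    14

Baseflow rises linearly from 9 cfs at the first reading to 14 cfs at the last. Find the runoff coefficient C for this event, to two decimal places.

C ≈ 0.73

ΣQ_DR = 387.0 cfs; V = ΣQ_DR·Δt = 8.359 × 10^6 ft³.
Runoff depth d = V / A = 1.628 in.
C = d / P = 1.628 / 2.23 = 0.73.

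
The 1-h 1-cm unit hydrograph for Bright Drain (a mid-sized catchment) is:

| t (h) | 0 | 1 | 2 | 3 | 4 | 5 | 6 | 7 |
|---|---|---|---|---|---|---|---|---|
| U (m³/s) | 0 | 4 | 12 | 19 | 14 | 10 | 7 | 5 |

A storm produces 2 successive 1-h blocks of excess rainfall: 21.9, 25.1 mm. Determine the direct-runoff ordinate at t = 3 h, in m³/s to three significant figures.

By discrete convolution, Q_j = Σ (P_i / 10 mm) · U_{j−i}.
At t = 3 h (j=3): Q = (21.9/10)·19 + (25.1/10)·12 = 71.7 m³/s.

Q ≈ 71.7 m³/s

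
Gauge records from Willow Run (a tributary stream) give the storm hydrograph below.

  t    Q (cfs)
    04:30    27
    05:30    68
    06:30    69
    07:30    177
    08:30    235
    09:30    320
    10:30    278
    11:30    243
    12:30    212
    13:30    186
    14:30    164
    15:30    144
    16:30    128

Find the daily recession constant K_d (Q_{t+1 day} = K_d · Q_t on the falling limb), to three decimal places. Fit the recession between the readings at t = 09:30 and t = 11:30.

K_d ≈ 0.037

Between t = 09:30 and t = 11:30 the flow falls from 320 to 243 cfs over 2×1 h = 2 h.
Per-interval ratio K = (243/320)^(1/2) = 0.8714; K_d = K^(24/1) = 0.037.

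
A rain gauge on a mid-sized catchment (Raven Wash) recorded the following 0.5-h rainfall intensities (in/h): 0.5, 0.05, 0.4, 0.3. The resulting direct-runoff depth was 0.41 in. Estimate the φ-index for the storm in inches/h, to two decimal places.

Only the 3 blocks with intensity above φ contribute runoff: 0.5, 0.4, 0.3 in/h.
Σ(I−φ)·Δt = d  ⇒  (0.5+0.4+0.3 − 3φ)·0.5 = 0.41
φ = (1.200 − 0.41/0.5) / 3 = 0.13 in/h.

φ ≈ 0.13 in/h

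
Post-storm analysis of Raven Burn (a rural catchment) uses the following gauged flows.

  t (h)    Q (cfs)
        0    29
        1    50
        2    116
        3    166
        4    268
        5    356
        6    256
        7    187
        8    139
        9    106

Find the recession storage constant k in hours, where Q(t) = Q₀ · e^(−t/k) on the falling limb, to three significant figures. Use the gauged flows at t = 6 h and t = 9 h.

k ≈ 3.40 h

On the falling limb, Q drops from 256 to 106 cfs between t = 6 h and t = 9 h (Δt = 3 h).
k = −Δt / ln(Q₂/Q₁) = −3 / ln(106/256) = 3.40 h.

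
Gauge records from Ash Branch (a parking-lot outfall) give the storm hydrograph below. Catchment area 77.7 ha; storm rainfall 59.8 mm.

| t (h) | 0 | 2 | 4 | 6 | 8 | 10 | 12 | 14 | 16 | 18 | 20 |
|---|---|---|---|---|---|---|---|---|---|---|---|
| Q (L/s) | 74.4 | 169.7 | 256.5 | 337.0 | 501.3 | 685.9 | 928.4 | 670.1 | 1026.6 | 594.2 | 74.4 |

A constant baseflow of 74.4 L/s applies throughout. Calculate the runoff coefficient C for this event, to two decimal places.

C ≈ 0.70

ΣQ_DR = 4500 L/s; V = ΣQ_DR·Δt = 3.240 × 10^7 L.
Runoff depth d = V / A = 41.70 mm.
C = d / P = 41.70 / 59.8 = 0.70.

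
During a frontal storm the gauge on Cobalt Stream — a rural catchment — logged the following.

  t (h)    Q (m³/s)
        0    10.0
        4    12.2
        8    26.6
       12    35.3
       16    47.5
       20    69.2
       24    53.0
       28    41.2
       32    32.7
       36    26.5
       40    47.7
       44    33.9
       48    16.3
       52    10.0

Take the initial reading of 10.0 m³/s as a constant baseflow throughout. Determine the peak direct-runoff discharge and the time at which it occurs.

Q_p = 59.2 m³/s at t = 20 h

Subtracting baseflow gives direct-runoff ordinates: 0.0, 2.2, 16.6, 25.3, 37.5, 59.2, 43.0, 31.2, 22.7, 16.5, 37.7, 23.9, 6.3, 0.0 m³/s.
The maximum is 59.2 m³/s, occurring at the reading for t = 20 h.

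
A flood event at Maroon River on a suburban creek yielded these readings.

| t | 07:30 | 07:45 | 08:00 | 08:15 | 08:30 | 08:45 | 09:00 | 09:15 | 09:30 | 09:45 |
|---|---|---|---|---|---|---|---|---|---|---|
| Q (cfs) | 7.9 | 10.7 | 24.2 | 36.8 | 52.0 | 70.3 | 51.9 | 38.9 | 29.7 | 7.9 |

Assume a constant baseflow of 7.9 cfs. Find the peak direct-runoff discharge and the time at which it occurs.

Q_p = 62.4 cfs at t = 08:45

Subtracting baseflow gives direct-runoff ordinates: 0.0, 2.8, 16.3, 28.9, 44.1, 62.4, 44.0, 31.0, 21.8, 0.0 cfs.
The maximum is 62.4 cfs, occurring at the reading for t = 08:45.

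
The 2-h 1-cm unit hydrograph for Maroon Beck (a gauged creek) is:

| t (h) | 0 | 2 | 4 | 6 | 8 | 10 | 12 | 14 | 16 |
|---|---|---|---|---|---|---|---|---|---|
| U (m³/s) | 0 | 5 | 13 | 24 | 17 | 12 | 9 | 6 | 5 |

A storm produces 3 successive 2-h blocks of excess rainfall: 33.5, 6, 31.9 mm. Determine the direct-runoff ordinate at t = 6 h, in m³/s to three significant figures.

By discrete convolution, Q_j = Σ (P_i / 10 mm) · U_{j−i}.
At t = 6 h (j=3): Q = (33.5/10)·24 + (6/10)·13 + (31.9/10)·5 = 104 m³/s.

Q ≈ 104 m³/s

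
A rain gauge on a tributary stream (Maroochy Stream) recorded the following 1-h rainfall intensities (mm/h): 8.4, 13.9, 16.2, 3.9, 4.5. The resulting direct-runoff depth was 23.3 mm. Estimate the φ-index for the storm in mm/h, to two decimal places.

Only the 3 blocks with intensity above φ contribute runoff: 8.4, 13.9, 16.2 mm/h.
Σ(I−φ)·Δt = d  ⇒  (8.4+13.9+16.2 − 3φ)·1 = 23.3
φ = (38.50 − 23.3/1) / 3 = 5.07 mm/h.

φ ≈ 5.07 mm/h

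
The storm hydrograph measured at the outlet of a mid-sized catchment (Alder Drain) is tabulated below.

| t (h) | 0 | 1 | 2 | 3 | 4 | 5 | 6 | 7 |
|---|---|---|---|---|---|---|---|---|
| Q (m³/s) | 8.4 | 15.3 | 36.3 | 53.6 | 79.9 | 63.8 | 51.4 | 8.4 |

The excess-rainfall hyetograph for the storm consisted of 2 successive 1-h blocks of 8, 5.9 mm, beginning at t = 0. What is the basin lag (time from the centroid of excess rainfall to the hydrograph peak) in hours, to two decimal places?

t_L ≈ 3.08 h

Centroid of excess rainfall: t_c = Σ P_i·t̄_i / ΣP_i = 0.9245 h (block centres at 0.5, 1.5 h).
Hydrograph peak occurs at t = 4 h, so basin lag t_L = 4 − 0.9245 = 3.08 h.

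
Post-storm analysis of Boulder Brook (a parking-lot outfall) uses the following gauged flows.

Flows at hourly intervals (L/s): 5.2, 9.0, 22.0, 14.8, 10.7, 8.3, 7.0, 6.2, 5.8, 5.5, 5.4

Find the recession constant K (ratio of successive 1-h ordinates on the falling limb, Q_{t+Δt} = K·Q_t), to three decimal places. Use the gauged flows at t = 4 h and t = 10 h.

K ≈ 0.892

Using the recession-limb readings at t = 4 h and t = 10 h: Q falls from 10.7 to 5.4 L/s over 6 intervals.
K = (Q₂/Q₁)^(1/6) = (5.4/10.7)^(1/6) = 0.892.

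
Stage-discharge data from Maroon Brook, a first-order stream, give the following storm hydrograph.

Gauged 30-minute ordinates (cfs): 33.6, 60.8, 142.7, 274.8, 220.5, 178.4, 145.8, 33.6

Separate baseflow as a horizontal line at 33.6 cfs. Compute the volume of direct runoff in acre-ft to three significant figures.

V ≈ 33.9 acre-ft

Direct-runoff ordinates (Q − Q_b): 0.0, 27.2, 109.1, 241.2, 186.9, 144.8, 112.2, 0.0 cfs.
ΣQ_DR = 821.4 cfs.
With Δt = 0.5 h = 1800 s, V = ΣQ_DR · Δt = 821.4 × 1800 = 1.48 × 10^6 ft³ = 33.9 acre-ft.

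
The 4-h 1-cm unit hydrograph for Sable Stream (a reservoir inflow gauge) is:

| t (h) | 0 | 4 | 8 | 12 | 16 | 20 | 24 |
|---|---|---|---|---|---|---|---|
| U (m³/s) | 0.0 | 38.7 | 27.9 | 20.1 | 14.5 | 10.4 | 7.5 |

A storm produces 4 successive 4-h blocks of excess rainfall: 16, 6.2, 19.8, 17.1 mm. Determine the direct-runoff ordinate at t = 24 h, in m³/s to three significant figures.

By discrete convolution, Q_j = Σ (P_i / 10 mm) · U_{j−i}.
At t = 24 h (j=6): Q = (16/10)·7.5 + (6.2/10)·10.4 + (19.8/10)·14.5 + (17.1/10)·20.1 = 81.5 m³/s.

Q ≈ 81.5 m³/s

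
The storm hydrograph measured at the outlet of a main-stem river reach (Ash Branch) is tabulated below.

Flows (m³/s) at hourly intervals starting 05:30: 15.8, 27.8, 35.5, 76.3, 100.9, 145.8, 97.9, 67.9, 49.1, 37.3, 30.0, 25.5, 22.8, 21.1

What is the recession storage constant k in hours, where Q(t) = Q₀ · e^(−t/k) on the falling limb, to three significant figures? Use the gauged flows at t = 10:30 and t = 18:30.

On the falling limb, Q drops from 145.8 to 21.1 m³/s between t = 10:30 and t = 18:30 (Δt = 8 h).
k = −Δt / ln(Q₂/Q₁) = −8 / ln(21.1/145.8) = 4.14 h.

k ≈ 4.14 h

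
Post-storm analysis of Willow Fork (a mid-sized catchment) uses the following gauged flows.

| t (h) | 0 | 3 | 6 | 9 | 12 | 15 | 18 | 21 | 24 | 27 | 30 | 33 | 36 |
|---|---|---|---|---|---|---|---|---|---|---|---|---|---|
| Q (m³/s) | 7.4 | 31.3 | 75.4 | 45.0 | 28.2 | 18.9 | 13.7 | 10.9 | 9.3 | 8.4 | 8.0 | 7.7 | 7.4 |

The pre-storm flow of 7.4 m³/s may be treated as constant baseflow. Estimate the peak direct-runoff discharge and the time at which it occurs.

Q_p = 68.0 m³/s at t = 6 h

Subtracting baseflow gives direct-runoff ordinates: 0.0, 23.9, 68.0, 37.6, 20.8, 11.5, 6.3, 3.5, 1.9, 1.0, 0.6, 0.3, 0.0 m³/s.
The maximum is 68.0 m³/s, occurring at the reading for t = 6 h.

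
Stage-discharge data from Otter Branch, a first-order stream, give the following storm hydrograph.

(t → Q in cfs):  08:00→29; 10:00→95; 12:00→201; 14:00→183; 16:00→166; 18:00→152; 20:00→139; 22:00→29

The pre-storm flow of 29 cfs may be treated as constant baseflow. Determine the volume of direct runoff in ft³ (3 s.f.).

Direct-runoff ordinates (Q − Q_b): 0.0, 66.0, 172.0, 154.0, 137.0, 123.0, 110.0, 0.0 cfs.
ΣQ_DR = 762.0 cfs.
With Δt = 2 h = 7200 s, V = ΣQ_DR · Δt = 762.0 × 7200 = 5.49 × 10^6 ft³.

V ≈ 5.49 × 10^6 ft³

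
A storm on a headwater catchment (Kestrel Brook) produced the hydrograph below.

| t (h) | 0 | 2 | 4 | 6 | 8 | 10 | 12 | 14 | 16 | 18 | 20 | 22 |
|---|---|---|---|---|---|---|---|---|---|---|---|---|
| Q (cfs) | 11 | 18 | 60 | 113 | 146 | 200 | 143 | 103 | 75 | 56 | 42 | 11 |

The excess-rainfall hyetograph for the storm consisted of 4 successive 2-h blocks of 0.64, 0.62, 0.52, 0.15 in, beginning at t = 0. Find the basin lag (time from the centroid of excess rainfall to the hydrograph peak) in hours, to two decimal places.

Centroid of excess rainfall: t_c = Σ P_i·t̄_i / ΣP_i = 3.1865 h (block centres at 1, 3, 5, 7 h).
Hydrograph peak occurs at t = 10 h, so basin lag t_L = 10 − 3.1865 = 6.81 h.

t_L ≈ 6.81 h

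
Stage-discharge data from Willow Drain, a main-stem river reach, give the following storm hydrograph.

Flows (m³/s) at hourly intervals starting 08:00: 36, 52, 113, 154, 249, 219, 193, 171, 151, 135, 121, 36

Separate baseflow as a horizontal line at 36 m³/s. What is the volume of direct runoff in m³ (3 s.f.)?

Direct-runoff ordinates (Q − Q_b): 0.0, 16.0, 77.0, 118.0, 213.0, 183.0, 157.0, 135.0, 115.0, 99.0, 85.0, 0.0 m³/s.
ΣQ_DR = 1198 m³/s.
With Δt = 1 h = 3600 s, V = ΣQ_DR · Δt = 1198 × 3600 = 4.31 × 10^6 m³.

V ≈ 4.31 × 10^6 m³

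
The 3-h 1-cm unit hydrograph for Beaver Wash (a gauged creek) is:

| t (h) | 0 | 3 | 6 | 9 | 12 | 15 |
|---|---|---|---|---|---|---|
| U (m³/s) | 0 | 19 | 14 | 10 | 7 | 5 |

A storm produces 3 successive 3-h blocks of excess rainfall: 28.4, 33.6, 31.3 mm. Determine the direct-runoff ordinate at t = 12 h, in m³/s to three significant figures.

Q ≈ 97.3 m³/s

By discrete convolution, Q_j = Σ (P_i / 10 mm) · U_{j−i}.
At t = 12 h (j=4): Q = (28.4/10)·7 + (33.6/10)·10 + (31.3/10)·14 = 97.3 m³/s.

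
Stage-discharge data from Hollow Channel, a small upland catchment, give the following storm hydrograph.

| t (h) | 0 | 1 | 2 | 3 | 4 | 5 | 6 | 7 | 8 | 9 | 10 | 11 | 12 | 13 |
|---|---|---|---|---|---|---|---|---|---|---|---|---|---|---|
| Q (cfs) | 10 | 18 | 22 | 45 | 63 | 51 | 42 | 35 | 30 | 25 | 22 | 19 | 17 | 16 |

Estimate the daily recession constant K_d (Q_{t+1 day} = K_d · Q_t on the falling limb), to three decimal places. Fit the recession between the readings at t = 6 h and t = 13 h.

Between t = 6 h and t = 13 h the flow falls from 42 to 16 cfs over 7×1 h = 7 h.
Per-interval ratio K = (16/42)^(1/7) = 0.8712; K_d = K^(24/1) = 0.037.

K_d ≈ 0.037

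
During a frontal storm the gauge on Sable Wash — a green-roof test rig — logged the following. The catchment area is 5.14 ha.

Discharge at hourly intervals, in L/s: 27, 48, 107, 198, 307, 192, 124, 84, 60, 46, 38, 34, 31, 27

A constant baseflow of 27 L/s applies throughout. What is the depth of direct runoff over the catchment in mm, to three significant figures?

d ≈ 66.2 mm

Direct runoff: 0.0, 21.0, 80.0, 171.0, 280.0, 165.0, 97.0, 57.0, 33.0, 19.0, 11.0, 7.0, 4.0, 0.0 L/s; ΣQ_DR = 945.0 L/s.
V = ΣQ_DR · Δt = 945.0 × 3600 s = 3.402 × 10^6 L.
Over A = 5.14 ha, depth = V / A = 66.2 mm.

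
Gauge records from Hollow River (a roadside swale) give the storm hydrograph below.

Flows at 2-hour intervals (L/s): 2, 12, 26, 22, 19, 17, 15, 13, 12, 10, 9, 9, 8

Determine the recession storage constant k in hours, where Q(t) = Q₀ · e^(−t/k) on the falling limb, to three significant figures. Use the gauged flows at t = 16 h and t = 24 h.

On the falling limb, Q drops from 12 to 8 L/s between t = 16 h and t = 24 h (Δt = 8 h).
k = −Δt / ln(Q₂/Q₁) = −8 / ln(8/12) = 19.7 h.

k ≈ 19.7 h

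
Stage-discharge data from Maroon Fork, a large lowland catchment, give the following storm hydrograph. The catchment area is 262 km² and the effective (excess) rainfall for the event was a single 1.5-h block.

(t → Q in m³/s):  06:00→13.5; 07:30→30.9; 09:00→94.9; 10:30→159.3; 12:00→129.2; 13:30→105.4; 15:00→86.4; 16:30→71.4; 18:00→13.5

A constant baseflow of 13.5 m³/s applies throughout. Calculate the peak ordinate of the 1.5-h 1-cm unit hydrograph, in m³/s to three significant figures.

Direct runoff: 0.0, 17.4, 81.4, 145.8, 115.7, 91.9, 72.9, 57.9, 0.0 m³/s; ΣQ_DR = 583.0 m³/s, peak = 145.8 m³/s.
Runoff depth d = ΣQ_DR·Δt / A = 583.0 × 5400 / (262 km²) = 12.02 mm.
The 1-cm UH is the DRH scaled by (10 mm)/d, so U_p = 145.8 × 10/12.02 = 121 m³/s.

U_p ≈ 121 m³/s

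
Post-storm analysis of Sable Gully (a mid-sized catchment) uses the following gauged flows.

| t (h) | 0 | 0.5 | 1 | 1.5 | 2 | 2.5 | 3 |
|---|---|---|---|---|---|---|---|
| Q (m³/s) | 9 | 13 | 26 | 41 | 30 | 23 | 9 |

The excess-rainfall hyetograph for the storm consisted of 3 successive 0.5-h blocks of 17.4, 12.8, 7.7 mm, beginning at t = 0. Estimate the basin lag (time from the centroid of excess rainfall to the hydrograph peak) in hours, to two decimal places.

t_L ≈ 0.88 h

Centroid of excess rainfall: t_c = Σ P_i·t̄_i / ΣP_i = 0.6220 h (block centres at 0.25, 0.75, 1.25 h).
Hydrograph peak occurs at t = 1.5 h, so basin lag t_L = 1.5 − 0.6220 = 0.88 h.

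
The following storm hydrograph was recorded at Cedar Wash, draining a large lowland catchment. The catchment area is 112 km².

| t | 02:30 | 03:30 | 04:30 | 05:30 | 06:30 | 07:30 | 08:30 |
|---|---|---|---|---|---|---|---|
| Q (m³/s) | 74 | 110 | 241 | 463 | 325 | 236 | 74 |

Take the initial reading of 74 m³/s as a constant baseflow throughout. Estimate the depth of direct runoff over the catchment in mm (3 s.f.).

Direct runoff: 0.0, 36.0, 167.0, 389.0, 251.0, 162.0, 0.0 m³/s; ΣQ_DR = 1005 m³/s.
V = ΣQ_DR · Δt = 1005 × 3600 s = 3.618 × 10^6 m³.
Over A = 112 km², depth = V / A = 32.3 mm.

d ≈ 32.3 mm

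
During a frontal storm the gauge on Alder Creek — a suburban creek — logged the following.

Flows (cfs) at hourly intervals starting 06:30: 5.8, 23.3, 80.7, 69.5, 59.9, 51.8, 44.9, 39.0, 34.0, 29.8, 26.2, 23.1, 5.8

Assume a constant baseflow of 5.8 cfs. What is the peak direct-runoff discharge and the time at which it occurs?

Subtracting baseflow gives direct-runoff ordinates: 0.0, 17.5, 74.9, 63.7, 54.1, 46.0, 39.1, 33.2, 28.2, 24.0, 20.4, 17.3, 0.0 cfs.
The maximum is 74.9 cfs, occurring at the reading for t = 08:30.

Q_p = 74.9 cfs at t = 08:30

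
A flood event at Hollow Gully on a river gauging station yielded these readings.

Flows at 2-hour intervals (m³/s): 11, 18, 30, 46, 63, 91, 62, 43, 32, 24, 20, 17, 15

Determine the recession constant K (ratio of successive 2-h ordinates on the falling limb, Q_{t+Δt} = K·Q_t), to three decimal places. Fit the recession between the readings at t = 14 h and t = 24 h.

K ≈ 0.810

Using the recession-limb readings at t = 14 h and t = 24 h: Q falls from 43 to 15 m³/s over 5 intervals.
K = (Q₂/Q₁)^(1/5) = (15/43)^(1/5) = 0.810.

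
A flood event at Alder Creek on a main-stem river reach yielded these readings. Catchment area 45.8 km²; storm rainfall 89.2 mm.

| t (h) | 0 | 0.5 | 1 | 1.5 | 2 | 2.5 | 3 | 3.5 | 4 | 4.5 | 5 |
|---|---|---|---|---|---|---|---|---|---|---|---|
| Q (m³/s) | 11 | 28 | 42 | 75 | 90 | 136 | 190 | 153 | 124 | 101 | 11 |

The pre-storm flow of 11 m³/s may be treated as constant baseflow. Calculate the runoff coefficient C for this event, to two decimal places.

C ≈ 0.37

ΣQ_DR = 840.0 m³/s; V = ΣQ_DR·Δt = 1.512 × 10^6 m³.
Runoff depth d = V / A = 33.01 mm.
C = d / P = 33.01 / 89.2 = 0.37.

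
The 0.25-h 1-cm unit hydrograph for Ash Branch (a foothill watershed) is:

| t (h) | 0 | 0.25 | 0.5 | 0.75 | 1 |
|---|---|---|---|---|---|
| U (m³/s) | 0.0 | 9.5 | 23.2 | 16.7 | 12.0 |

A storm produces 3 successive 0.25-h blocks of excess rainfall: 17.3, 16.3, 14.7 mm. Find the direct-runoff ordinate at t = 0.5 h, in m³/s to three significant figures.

Q ≈ 55.6 m³/s

By discrete convolution, Q_j = Σ (P_i / 10 mm) · U_{j−i}.
At t = 0.5 h (j=2): Q = (17.3/10)·23.2 + (16.3/10)·9.5 + (14.7/10)·0.0 = 55.6 m³/s.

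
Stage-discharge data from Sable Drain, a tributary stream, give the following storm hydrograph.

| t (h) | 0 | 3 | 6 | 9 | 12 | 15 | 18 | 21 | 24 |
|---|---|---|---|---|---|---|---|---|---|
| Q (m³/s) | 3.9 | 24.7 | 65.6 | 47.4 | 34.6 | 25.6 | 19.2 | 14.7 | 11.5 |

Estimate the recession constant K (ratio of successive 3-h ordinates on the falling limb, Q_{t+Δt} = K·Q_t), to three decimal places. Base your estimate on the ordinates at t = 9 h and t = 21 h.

K ≈ 0.746

Using the recession-limb readings at t = 9 h and t = 21 h: Q falls from 47.4 to 14.7 m³/s over 4 intervals.
K = (Q₂/Q₁)^(1/4) = (14.7/47.4)^(1/4) = 0.746.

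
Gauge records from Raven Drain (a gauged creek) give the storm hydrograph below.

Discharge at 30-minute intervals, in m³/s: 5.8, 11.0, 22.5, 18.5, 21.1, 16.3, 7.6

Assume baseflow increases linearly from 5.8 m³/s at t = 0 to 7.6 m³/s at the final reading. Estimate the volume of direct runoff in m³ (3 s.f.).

V ≈ 1.01 × 10^5 m³

Direct-runoff ordinates (Q − Q_b): 0.00, 4.90, 16.10, 11.80, 14.10, 9.00, 0.00 m³/s.
ΣQ_DR = 55.90 m³/s.
With Δt = 0.5 h = 1800 s, V = ΣQ_DR · Δt = 55.90 × 1800 = 1.01 × 10^5 m³.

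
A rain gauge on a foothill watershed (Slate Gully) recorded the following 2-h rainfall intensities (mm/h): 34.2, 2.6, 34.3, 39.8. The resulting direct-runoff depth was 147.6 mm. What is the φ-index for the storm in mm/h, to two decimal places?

Only the 3 blocks with intensity above φ contribute runoff: 34.2, 34.3, 39.8 mm/h.
Σ(I−φ)·Δt = d  ⇒  (34.2+34.3+39.8 − 3φ)·2 = 147.6
φ = (108.3 − 147.6/2) / 3 = 11.50 mm/h.

φ ≈ 11.50 mm/h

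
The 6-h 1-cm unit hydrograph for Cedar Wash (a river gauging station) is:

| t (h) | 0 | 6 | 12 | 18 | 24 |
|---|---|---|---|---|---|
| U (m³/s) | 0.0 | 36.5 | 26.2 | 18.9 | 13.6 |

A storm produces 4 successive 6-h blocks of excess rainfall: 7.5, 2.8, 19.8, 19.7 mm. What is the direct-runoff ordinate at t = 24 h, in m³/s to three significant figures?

By discrete convolution, Q_j = Σ (P_i / 10 mm) · U_{j−i}.
At t = 24 h (j=4): Q = (7.5/10)·13.6 + (2.8/10)·18.9 + (19.8/10)·26.2 + (19.7/10)·36.5 = 139 m³/s.

Q ≈ 139 m³/s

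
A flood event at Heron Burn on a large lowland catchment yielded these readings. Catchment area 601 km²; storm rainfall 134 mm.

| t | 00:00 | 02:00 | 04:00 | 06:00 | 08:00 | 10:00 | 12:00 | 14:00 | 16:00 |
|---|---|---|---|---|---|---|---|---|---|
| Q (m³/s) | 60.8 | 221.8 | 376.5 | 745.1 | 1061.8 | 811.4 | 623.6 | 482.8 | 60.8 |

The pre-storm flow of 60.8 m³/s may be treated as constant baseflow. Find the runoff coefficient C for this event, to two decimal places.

ΣQ_DR = 3897 m³/s; V = ΣQ_DR·Δt = 2.806 × 10^7 m³.
Runoff depth d = V / A = 46.69 mm.
C = d / P = 46.69 / 134 = 0.35.

C ≈ 0.35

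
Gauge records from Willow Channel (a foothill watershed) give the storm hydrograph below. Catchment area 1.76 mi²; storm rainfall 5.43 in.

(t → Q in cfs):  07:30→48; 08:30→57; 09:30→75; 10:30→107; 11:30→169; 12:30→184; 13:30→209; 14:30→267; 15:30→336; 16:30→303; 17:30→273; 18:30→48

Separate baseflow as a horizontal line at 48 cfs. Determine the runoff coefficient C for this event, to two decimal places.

ΣQ_DR = 1500 cfs; V = ΣQ_DR·Δt = 5.400 × 10^6 ft³.
Runoff depth d = V / A = 1.321 in.
C = d / P = 1.321 / 5.43 = 0.24.

C ≈ 0.24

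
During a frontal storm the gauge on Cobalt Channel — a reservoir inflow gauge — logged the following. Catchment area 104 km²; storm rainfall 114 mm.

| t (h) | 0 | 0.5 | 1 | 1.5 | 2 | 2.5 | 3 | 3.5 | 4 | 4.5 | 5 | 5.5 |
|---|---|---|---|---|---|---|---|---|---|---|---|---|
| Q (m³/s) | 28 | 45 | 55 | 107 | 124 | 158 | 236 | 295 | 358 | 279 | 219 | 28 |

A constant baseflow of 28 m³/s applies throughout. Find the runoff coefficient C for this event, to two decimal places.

C ≈ 0.24

ΣQ_DR = 1596 m³/s; V = ΣQ_DR·Δt = 2.873 × 10^6 m³.
Runoff depth d = V / A = 27.62 mm.
C = d / P = 27.62 / 114 = 0.24.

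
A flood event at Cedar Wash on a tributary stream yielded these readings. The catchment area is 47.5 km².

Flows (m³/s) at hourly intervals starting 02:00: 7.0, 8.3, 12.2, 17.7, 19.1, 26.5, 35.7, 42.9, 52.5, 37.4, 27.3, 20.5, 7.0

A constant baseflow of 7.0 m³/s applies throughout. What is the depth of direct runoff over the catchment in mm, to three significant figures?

d ≈ 16.9 mm

Direct runoff: 0.0, 1.3, 5.2, 10.7, 12.1, 19.5, 28.7, 35.9, 45.5, 30.4, 20.3, 13.5, 0.0 m³/s; ΣQ_DR = 223.1 m³/s.
V = ΣQ_DR · Δt = 223.1 × 3600 s = 8.032 × 10^5 m³.
Over A = 47.5 km², depth = V / A = 16.9 mm.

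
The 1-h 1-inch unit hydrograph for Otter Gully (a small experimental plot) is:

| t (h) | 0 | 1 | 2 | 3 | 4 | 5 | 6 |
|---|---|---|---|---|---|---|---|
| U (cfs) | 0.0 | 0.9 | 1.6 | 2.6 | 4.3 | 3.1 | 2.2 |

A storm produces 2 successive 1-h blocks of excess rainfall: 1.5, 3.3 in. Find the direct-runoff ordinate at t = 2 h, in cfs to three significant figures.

Q ≈ 5.37 cfs

By discrete convolution, Q_j = Σ (P_i / 1 in) · U_{j−i}.
At t = 2 h (j=2): Q = (1.5/1)·1.6 + (3.3/1)·0.9 = 5.37 cfs.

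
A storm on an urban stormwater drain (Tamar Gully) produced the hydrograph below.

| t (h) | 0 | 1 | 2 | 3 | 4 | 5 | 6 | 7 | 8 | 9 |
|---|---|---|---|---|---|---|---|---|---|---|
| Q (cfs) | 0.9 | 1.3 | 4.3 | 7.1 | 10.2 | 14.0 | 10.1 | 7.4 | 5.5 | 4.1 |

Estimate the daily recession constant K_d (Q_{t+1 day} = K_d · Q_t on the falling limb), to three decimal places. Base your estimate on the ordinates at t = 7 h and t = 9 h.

K_d ≈ 0.001

Between t = 7 h and t = 9 h the flow falls from 7.4 to 4.1 cfs over 2×1 h = 2 h.
Per-interval ratio K = (4.1/7.4)^(1/2) = 0.7443; K_d = K^(24/1) = 0.001.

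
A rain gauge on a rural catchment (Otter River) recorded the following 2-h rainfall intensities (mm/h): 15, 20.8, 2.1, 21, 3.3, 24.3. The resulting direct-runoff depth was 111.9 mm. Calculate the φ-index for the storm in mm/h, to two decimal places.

φ ≈ 6.29 mm/h

Only the 4 blocks with intensity above φ contribute runoff: 15, 20.8, 21, 24.3 mm/h.
Σ(I−φ)·Δt = d  ⇒  (15+20.8+21+24.3 − 4φ)·2 = 111.9
φ = (81.10 − 111.9/2) / 4 = 6.29 mm/h.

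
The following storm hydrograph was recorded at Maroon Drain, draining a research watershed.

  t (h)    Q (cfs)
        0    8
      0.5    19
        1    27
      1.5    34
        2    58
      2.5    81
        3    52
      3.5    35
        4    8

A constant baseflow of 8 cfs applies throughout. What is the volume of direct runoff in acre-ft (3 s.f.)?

Direct-runoff ordinates (Q − Q_b): 0.0, 11.0, 19.0, 26.0, 50.0, 73.0, 44.0, 27.0, 0.0 cfs.
ΣQ_DR = 250.0 cfs.
With Δt = 0.5 h = 1800 s, V = ΣQ_DR · Δt = 250.0 × 1800 = 4.50 × 10^5 ft³ = 10.3 acre-ft.

V ≈ 10.3 acre-ft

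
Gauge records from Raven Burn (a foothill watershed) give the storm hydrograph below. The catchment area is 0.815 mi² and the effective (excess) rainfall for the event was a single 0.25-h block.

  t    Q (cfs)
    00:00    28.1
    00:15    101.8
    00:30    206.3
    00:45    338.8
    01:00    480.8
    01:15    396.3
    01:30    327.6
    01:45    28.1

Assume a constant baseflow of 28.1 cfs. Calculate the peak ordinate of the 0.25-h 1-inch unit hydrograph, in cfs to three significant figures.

Direct runoff: 0.0, 73.7, 178.2, 310.7, 452.7, 368.2, 299.5, 0.0 cfs; ΣQ_DR = 1683 cfs, peak = 452.7 cfs.
Runoff depth d = ΣQ_DR·Δt / A = 1683 × 900 / (0.815 mi²) = 0.8000 in.
The 1-inch UH is the DRH scaled by (1 in)/d, so U_p = 452.7 × 1/0.8000 = 566 cfs.

U_p ≈ 566 cfs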